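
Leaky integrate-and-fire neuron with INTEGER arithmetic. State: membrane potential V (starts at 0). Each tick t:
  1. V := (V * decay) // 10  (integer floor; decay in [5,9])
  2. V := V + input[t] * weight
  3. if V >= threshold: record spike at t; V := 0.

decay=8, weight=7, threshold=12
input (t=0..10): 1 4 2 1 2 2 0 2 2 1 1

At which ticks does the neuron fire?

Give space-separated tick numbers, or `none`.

Answer: 1 2 4 5 7 8 10

Derivation:
t=0: input=1 -> V=7
t=1: input=4 -> V=0 FIRE
t=2: input=2 -> V=0 FIRE
t=3: input=1 -> V=7
t=4: input=2 -> V=0 FIRE
t=5: input=2 -> V=0 FIRE
t=6: input=0 -> V=0
t=7: input=2 -> V=0 FIRE
t=8: input=2 -> V=0 FIRE
t=9: input=1 -> V=7
t=10: input=1 -> V=0 FIRE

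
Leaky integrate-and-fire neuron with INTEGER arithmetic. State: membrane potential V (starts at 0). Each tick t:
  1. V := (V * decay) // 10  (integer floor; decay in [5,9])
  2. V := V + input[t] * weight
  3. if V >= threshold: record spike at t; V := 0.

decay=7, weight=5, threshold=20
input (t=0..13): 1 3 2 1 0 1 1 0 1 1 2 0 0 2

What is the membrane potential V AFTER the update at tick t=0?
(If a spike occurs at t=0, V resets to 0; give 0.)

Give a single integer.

Answer: 5

Derivation:
t=0: input=1 -> V=5
t=1: input=3 -> V=18
t=2: input=2 -> V=0 FIRE
t=3: input=1 -> V=5
t=4: input=0 -> V=3
t=5: input=1 -> V=7
t=6: input=1 -> V=9
t=7: input=0 -> V=6
t=8: input=1 -> V=9
t=9: input=1 -> V=11
t=10: input=2 -> V=17
t=11: input=0 -> V=11
t=12: input=0 -> V=7
t=13: input=2 -> V=14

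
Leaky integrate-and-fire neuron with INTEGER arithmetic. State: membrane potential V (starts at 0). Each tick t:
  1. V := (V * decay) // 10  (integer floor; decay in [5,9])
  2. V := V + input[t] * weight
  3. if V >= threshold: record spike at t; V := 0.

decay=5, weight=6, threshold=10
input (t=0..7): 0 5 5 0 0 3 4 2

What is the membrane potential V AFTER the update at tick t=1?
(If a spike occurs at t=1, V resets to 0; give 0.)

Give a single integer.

Answer: 0

Derivation:
t=0: input=0 -> V=0
t=1: input=5 -> V=0 FIRE
t=2: input=5 -> V=0 FIRE
t=3: input=0 -> V=0
t=4: input=0 -> V=0
t=5: input=3 -> V=0 FIRE
t=6: input=4 -> V=0 FIRE
t=7: input=2 -> V=0 FIRE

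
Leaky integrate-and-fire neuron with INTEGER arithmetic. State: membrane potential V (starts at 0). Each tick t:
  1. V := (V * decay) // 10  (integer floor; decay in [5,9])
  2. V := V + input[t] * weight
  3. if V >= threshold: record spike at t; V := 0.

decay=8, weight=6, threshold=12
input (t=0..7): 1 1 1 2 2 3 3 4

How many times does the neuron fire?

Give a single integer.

Answer: 6

Derivation:
t=0: input=1 -> V=6
t=1: input=1 -> V=10
t=2: input=1 -> V=0 FIRE
t=3: input=2 -> V=0 FIRE
t=4: input=2 -> V=0 FIRE
t=5: input=3 -> V=0 FIRE
t=6: input=3 -> V=0 FIRE
t=7: input=4 -> V=0 FIRE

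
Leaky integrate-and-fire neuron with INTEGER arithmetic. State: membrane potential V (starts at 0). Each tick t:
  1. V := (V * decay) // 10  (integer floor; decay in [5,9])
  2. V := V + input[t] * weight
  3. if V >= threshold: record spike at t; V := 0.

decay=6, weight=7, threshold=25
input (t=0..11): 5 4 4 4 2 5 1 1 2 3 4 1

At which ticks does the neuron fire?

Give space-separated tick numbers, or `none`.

t=0: input=5 -> V=0 FIRE
t=1: input=4 -> V=0 FIRE
t=2: input=4 -> V=0 FIRE
t=3: input=4 -> V=0 FIRE
t=4: input=2 -> V=14
t=5: input=5 -> V=0 FIRE
t=6: input=1 -> V=7
t=7: input=1 -> V=11
t=8: input=2 -> V=20
t=9: input=3 -> V=0 FIRE
t=10: input=4 -> V=0 FIRE
t=11: input=1 -> V=7

Answer: 0 1 2 3 5 9 10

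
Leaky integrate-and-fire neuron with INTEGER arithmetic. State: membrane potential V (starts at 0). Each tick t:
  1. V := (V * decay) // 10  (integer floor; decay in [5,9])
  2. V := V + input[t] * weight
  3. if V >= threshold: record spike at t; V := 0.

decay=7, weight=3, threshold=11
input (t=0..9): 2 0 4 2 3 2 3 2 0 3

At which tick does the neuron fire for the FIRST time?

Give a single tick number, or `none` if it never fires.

t=0: input=2 -> V=6
t=1: input=0 -> V=4
t=2: input=4 -> V=0 FIRE
t=3: input=2 -> V=6
t=4: input=3 -> V=0 FIRE
t=5: input=2 -> V=6
t=6: input=3 -> V=0 FIRE
t=7: input=2 -> V=6
t=8: input=0 -> V=4
t=9: input=3 -> V=0 FIRE

Answer: 2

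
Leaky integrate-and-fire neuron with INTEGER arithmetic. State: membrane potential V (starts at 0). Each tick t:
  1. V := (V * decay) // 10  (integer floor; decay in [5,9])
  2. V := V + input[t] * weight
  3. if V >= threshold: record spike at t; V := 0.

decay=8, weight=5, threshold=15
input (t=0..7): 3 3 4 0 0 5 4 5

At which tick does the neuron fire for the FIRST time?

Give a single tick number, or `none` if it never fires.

Answer: 0

Derivation:
t=0: input=3 -> V=0 FIRE
t=1: input=3 -> V=0 FIRE
t=2: input=4 -> V=0 FIRE
t=3: input=0 -> V=0
t=4: input=0 -> V=0
t=5: input=5 -> V=0 FIRE
t=6: input=4 -> V=0 FIRE
t=7: input=5 -> V=0 FIRE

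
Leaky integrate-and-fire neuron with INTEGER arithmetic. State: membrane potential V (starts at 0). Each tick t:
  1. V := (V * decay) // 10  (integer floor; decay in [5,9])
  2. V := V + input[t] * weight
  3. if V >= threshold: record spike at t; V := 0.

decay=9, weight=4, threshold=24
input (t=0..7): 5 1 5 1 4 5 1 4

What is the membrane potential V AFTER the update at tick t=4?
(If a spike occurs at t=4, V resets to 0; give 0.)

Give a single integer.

t=0: input=5 -> V=20
t=1: input=1 -> V=22
t=2: input=5 -> V=0 FIRE
t=3: input=1 -> V=4
t=4: input=4 -> V=19
t=5: input=5 -> V=0 FIRE
t=6: input=1 -> V=4
t=7: input=4 -> V=19

Answer: 19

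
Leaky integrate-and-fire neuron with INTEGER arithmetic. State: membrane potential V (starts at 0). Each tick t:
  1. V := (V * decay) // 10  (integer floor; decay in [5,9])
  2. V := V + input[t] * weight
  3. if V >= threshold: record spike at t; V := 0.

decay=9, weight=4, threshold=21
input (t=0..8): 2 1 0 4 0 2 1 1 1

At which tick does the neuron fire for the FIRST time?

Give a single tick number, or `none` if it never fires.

t=0: input=2 -> V=8
t=1: input=1 -> V=11
t=2: input=0 -> V=9
t=3: input=4 -> V=0 FIRE
t=4: input=0 -> V=0
t=5: input=2 -> V=8
t=6: input=1 -> V=11
t=7: input=1 -> V=13
t=8: input=1 -> V=15

Answer: 3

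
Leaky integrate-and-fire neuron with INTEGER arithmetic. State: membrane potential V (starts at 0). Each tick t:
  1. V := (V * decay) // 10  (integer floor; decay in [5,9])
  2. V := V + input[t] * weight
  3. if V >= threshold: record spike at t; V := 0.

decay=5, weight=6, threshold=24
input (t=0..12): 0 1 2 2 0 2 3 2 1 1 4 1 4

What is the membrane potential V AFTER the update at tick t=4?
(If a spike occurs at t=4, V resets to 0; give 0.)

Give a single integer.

t=0: input=0 -> V=0
t=1: input=1 -> V=6
t=2: input=2 -> V=15
t=3: input=2 -> V=19
t=4: input=0 -> V=9
t=5: input=2 -> V=16
t=6: input=3 -> V=0 FIRE
t=7: input=2 -> V=12
t=8: input=1 -> V=12
t=9: input=1 -> V=12
t=10: input=4 -> V=0 FIRE
t=11: input=1 -> V=6
t=12: input=4 -> V=0 FIRE

Answer: 9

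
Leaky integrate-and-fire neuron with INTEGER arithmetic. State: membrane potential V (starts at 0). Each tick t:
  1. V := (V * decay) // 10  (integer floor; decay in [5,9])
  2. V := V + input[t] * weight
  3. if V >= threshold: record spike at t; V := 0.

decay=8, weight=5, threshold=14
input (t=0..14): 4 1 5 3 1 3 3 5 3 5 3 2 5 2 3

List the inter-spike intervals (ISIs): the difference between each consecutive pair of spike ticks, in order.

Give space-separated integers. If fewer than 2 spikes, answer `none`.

Answer: 2 1 2 1 1 1 1 1 2 2

Derivation:
t=0: input=4 -> V=0 FIRE
t=1: input=1 -> V=5
t=2: input=5 -> V=0 FIRE
t=3: input=3 -> V=0 FIRE
t=4: input=1 -> V=5
t=5: input=3 -> V=0 FIRE
t=6: input=3 -> V=0 FIRE
t=7: input=5 -> V=0 FIRE
t=8: input=3 -> V=0 FIRE
t=9: input=5 -> V=0 FIRE
t=10: input=3 -> V=0 FIRE
t=11: input=2 -> V=10
t=12: input=5 -> V=0 FIRE
t=13: input=2 -> V=10
t=14: input=3 -> V=0 FIRE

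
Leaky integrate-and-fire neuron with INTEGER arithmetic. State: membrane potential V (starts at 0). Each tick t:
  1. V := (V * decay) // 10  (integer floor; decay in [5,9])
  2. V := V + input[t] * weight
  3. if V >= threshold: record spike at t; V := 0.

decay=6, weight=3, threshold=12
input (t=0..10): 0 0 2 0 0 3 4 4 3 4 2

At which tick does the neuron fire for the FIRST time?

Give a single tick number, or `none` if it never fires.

t=0: input=0 -> V=0
t=1: input=0 -> V=0
t=2: input=2 -> V=6
t=3: input=0 -> V=3
t=4: input=0 -> V=1
t=5: input=3 -> V=9
t=6: input=4 -> V=0 FIRE
t=7: input=4 -> V=0 FIRE
t=8: input=3 -> V=9
t=9: input=4 -> V=0 FIRE
t=10: input=2 -> V=6

Answer: 6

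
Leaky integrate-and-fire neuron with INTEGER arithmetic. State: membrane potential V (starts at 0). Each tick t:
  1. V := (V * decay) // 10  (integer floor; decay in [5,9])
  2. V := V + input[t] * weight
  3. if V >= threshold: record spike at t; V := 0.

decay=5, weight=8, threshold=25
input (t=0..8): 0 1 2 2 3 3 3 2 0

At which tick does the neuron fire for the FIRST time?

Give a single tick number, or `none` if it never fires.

t=0: input=0 -> V=0
t=1: input=1 -> V=8
t=2: input=2 -> V=20
t=3: input=2 -> V=0 FIRE
t=4: input=3 -> V=24
t=5: input=3 -> V=0 FIRE
t=6: input=3 -> V=24
t=7: input=2 -> V=0 FIRE
t=8: input=0 -> V=0

Answer: 3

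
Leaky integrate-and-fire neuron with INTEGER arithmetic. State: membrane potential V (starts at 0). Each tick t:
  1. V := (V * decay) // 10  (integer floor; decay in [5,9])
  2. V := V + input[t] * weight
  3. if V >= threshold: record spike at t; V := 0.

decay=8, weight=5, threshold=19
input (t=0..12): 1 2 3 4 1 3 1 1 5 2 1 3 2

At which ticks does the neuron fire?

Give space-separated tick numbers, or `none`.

Answer: 2 3 5 8 11

Derivation:
t=0: input=1 -> V=5
t=1: input=2 -> V=14
t=2: input=3 -> V=0 FIRE
t=3: input=4 -> V=0 FIRE
t=4: input=1 -> V=5
t=5: input=3 -> V=0 FIRE
t=6: input=1 -> V=5
t=7: input=1 -> V=9
t=8: input=5 -> V=0 FIRE
t=9: input=2 -> V=10
t=10: input=1 -> V=13
t=11: input=3 -> V=0 FIRE
t=12: input=2 -> V=10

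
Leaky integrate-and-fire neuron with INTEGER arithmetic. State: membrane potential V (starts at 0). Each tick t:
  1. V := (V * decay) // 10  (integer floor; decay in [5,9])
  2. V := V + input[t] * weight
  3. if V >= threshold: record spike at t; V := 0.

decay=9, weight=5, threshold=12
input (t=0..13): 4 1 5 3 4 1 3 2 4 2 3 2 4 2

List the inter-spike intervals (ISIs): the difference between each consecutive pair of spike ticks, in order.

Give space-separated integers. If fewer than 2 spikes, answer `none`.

Answer: 2 1 1 2 2 2 2

Derivation:
t=0: input=4 -> V=0 FIRE
t=1: input=1 -> V=5
t=2: input=5 -> V=0 FIRE
t=3: input=3 -> V=0 FIRE
t=4: input=4 -> V=0 FIRE
t=5: input=1 -> V=5
t=6: input=3 -> V=0 FIRE
t=7: input=2 -> V=10
t=8: input=4 -> V=0 FIRE
t=9: input=2 -> V=10
t=10: input=3 -> V=0 FIRE
t=11: input=2 -> V=10
t=12: input=4 -> V=0 FIRE
t=13: input=2 -> V=10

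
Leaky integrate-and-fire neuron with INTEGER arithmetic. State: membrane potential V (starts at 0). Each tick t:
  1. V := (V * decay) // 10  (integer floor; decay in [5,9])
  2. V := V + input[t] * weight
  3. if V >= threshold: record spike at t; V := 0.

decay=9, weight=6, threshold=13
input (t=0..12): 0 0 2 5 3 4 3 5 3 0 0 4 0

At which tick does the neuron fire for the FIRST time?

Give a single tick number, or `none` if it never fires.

t=0: input=0 -> V=0
t=1: input=0 -> V=0
t=2: input=2 -> V=12
t=3: input=5 -> V=0 FIRE
t=4: input=3 -> V=0 FIRE
t=5: input=4 -> V=0 FIRE
t=6: input=3 -> V=0 FIRE
t=7: input=5 -> V=0 FIRE
t=8: input=3 -> V=0 FIRE
t=9: input=0 -> V=0
t=10: input=0 -> V=0
t=11: input=4 -> V=0 FIRE
t=12: input=0 -> V=0

Answer: 3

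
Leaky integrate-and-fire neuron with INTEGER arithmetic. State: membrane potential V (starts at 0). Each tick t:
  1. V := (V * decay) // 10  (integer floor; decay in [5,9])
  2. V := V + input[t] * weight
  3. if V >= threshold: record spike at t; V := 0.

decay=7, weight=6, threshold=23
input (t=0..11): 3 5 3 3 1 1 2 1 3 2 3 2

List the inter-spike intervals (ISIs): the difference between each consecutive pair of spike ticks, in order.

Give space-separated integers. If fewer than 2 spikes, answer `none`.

Answer: 2 5 2

Derivation:
t=0: input=3 -> V=18
t=1: input=5 -> V=0 FIRE
t=2: input=3 -> V=18
t=3: input=3 -> V=0 FIRE
t=4: input=1 -> V=6
t=5: input=1 -> V=10
t=6: input=2 -> V=19
t=7: input=1 -> V=19
t=8: input=3 -> V=0 FIRE
t=9: input=2 -> V=12
t=10: input=3 -> V=0 FIRE
t=11: input=2 -> V=12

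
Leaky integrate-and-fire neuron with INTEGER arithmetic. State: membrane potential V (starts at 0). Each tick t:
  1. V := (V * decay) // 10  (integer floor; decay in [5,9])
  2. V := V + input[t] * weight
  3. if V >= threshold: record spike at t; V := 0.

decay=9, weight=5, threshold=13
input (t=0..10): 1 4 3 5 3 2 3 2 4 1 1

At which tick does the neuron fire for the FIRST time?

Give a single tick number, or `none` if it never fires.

t=0: input=1 -> V=5
t=1: input=4 -> V=0 FIRE
t=2: input=3 -> V=0 FIRE
t=3: input=5 -> V=0 FIRE
t=4: input=3 -> V=0 FIRE
t=5: input=2 -> V=10
t=6: input=3 -> V=0 FIRE
t=7: input=2 -> V=10
t=8: input=4 -> V=0 FIRE
t=9: input=1 -> V=5
t=10: input=1 -> V=9

Answer: 1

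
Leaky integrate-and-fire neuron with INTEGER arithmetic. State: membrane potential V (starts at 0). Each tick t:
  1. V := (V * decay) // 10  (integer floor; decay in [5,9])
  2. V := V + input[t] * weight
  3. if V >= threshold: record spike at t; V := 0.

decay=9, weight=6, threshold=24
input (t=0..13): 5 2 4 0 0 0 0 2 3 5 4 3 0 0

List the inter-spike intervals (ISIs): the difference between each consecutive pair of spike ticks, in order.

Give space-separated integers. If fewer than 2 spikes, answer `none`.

t=0: input=5 -> V=0 FIRE
t=1: input=2 -> V=12
t=2: input=4 -> V=0 FIRE
t=3: input=0 -> V=0
t=4: input=0 -> V=0
t=5: input=0 -> V=0
t=6: input=0 -> V=0
t=7: input=2 -> V=12
t=8: input=3 -> V=0 FIRE
t=9: input=5 -> V=0 FIRE
t=10: input=4 -> V=0 FIRE
t=11: input=3 -> V=18
t=12: input=0 -> V=16
t=13: input=0 -> V=14

Answer: 2 6 1 1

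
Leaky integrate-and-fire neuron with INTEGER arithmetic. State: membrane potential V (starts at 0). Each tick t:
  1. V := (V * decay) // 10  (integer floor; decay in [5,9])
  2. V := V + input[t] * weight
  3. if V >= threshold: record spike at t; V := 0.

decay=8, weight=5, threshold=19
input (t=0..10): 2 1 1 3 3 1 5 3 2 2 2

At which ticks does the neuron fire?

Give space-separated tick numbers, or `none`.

t=0: input=2 -> V=10
t=1: input=1 -> V=13
t=2: input=1 -> V=15
t=3: input=3 -> V=0 FIRE
t=4: input=3 -> V=15
t=5: input=1 -> V=17
t=6: input=5 -> V=0 FIRE
t=7: input=3 -> V=15
t=8: input=2 -> V=0 FIRE
t=9: input=2 -> V=10
t=10: input=2 -> V=18

Answer: 3 6 8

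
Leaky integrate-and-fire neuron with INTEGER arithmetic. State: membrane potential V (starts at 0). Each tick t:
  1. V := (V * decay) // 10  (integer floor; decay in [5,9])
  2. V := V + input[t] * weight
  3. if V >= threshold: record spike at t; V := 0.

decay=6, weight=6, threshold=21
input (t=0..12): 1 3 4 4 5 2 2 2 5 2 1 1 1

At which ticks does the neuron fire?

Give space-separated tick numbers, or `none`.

t=0: input=1 -> V=6
t=1: input=3 -> V=0 FIRE
t=2: input=4 -> V=0 FIRE
t=3: input=4 -> V=0 FIRE
t=4: input=5 -> V=0 FIRE
t=5: input=2 -> V=12
t=6: input=2 -> V=19
t=7: input=2 -> V=0 FIRE
t=8: input=5 -> V=0 FIRE
t=9: input=2 -> V=12
t=10: input=1 -> V=13
t=11: input=1 -> V=13
t=12: input=1 -> V=13

Answer: 1 2 3 4 7 8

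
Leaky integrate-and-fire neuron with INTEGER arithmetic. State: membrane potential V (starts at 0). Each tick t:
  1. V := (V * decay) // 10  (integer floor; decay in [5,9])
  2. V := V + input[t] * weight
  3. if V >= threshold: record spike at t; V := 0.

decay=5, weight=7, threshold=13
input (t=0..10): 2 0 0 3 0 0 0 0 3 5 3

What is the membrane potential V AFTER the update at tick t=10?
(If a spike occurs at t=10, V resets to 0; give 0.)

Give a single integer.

Answer: 0

Derivation:
t=0: input=2 -> V=0 FIRE
t=1: input=0 -> V=0
t=2: input=0 -> V=0
t=3: input=3 -> V=0 FIRE
t=4: input=0 -> V=0
t=5: input=0 -> V=0
t=6: input=0 -> V=0
t=7: input=0 -> V=0
t=8: input=3 -> V=0 FIRE
t=9: input=5 -> V=0 FIRE
t=10: input=3 -> V=0 FIRE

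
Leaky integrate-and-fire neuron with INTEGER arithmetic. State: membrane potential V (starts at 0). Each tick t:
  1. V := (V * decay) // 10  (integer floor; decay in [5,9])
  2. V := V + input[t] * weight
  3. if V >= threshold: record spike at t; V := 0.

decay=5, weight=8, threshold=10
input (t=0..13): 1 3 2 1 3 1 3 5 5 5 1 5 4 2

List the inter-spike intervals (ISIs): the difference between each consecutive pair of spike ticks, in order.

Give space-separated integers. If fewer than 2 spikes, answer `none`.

t=0: input=1 -> V=8
t=1: input=3 -> V=0 FIRE
t=2: input=2 -> V=0 FIRE
t=3: input=1 -> V=8
t=4: input=3 -> V=0 FIRE
t=5: input=1 -> V=8
t=6: input=3 -> V=0 FIRE
t=7: input=5 -> V=0 FIRE
t=8: input=5 -> V=0 FIRE
t=9: input=5 -> V=0 FIRE
t=10: input=1 -> V=8
t=11: input=5 -> V=0 FIRE
t=12: input=4 -> V=0 FIRE
t=13: input=2 -> V=0 FIRE

Answer: 1 2 2 1 1 1 2 1 1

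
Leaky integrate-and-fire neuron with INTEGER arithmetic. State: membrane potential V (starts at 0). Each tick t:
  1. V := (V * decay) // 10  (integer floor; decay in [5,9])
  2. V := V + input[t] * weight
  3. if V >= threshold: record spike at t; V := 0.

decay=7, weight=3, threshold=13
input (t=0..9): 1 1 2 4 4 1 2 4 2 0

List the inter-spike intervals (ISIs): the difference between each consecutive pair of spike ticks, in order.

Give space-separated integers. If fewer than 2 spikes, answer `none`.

t=0: input=1 -> V=3
t=1: input=1 -> V=5
t=2: input=2 -> V=9
t=3: input=4 -> V=0 FIRE
t=4: input=4 -> V=12
t=5: input=1 -> V=11
t=6: input=2 -> V=0 FIRE
t=7: input=4 -> V=12
t=8: input=2 -> V=0 FIRE
t=9: input=0 -> V=0

Answer: 3 2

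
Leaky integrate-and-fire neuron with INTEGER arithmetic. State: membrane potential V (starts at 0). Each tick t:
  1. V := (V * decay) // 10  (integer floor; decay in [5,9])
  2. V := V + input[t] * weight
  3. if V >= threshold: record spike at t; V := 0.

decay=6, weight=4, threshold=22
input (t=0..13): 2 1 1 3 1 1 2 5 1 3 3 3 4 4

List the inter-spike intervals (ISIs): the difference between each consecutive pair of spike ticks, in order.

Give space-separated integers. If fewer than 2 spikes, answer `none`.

t=0: input=2 -> V=8
t=1: input=1 -> V=8
t=2: input=1 -> V=8
t=3: input=3 -> V=16
t=4: input=1 -> V=13
t=5: input=1 -> V=11
t=6: input=2 -> V=14
t=7: input=5 -> V=0 FIRE
t=8: input=1 -> V=4
t=9: input=3 -> V=14
t=10: input=3 -> V=20
t=11: input=3 -> V=0 FIRE
t=12: input=4 -> V=16
t=13: input=4 -> V=0 FIRE

Answer: 4 2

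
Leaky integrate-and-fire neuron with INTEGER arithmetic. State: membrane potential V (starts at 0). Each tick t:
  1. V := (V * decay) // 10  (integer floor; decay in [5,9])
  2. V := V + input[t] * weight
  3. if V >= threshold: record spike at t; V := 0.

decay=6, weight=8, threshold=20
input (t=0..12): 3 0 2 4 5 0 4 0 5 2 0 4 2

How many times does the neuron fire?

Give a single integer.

t=0: input=3 -> V=0 FIRE
t=1: input=0 -> V=0
t=2: input=2 -> V=16
t=3: input=4 -> V=0 FIRE
t=4: input=5 -> V=0 FIRE
t=5: input=0 -> V=0
t=6: input=4 -> V=0 FIRE
t=7: input=0 -> V=0
t=8: input=5 -> V=0 FIRE
t=9: input=2 -> V=16
t=10: input=0 -> V=9
t=11: input=4 -> V=0 FIRE
t=12: input=2 -> V=16

Answer: 6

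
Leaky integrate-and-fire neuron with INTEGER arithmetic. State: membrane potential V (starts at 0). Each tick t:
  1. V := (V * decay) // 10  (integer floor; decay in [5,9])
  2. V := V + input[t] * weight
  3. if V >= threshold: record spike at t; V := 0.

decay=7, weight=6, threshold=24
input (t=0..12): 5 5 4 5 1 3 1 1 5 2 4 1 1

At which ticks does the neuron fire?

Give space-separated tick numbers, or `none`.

t=0: input=5 -> V=0 FIRE
t=1: input=5 -> V=0 FIRE
t=2: input=4 -> V=0 FIRE
t=3: input=5 -> V=0 FIRE
t=4: input=1 -> V=6
t=5: input=3 -> V=22
t=6: input=1 -> V=21
t=7: input=1 -> V=20
t=8: input=5 -> V=0 FIRE
t=9: input=2 -> V=12
t=10: input=4 -> V=0 FIRE
t=11: input=1 -> V=6
t=12: input=1 -> V=10

Answer: 0 1 2 3 8 10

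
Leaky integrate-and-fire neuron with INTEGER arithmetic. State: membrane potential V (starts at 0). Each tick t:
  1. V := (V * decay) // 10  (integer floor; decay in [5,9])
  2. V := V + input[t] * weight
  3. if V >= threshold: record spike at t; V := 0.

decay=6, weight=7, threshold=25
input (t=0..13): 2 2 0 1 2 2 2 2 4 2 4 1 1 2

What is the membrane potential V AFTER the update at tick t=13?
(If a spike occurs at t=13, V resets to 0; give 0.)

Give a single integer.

t=0: input=2 -> V=14
t=1: input=2 -> V=22
t=2: input=0 -> V=13
t=3: input=1 -> V=14
t=4: input=2 -> V=22
t=5: input=2 -> V=0 FIRE
t=6: input=2 -> V=14
t=7: input=2 -> V=22
t=8: input=4 -> V=0 FIRE
t=9: input=2 -> V=14
t=10: input=4 -> V=0 FIRE
t=11: input=1 -> V=7
t=12: input=1 -> V=11
t=13: input=2 -> V=20

Answer: 20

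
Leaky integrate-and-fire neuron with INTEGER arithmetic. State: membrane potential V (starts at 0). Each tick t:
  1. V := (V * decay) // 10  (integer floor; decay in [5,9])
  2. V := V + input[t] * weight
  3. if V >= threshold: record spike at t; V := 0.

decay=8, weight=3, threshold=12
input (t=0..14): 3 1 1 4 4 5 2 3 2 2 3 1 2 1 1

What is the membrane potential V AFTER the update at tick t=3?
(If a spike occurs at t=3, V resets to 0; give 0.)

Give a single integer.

t=0: input=3 -> V=9
t=1: input=1 -> V=10
t=2: input=1 -> V=11
t=3: input=4 -> V=0 FIRE
t=4: input=4 -> V=0 FIRE
t=5: input=5 -> V=0 FIRE
t=6: input=2 -> V=6
t=7: input=3 -> V=0 FIRE
t=8: input=2 -> V=6
t=9: input=2 -> V=10
t=10: input=3 -> V=0 FIRE
t=11: input=1 -> V=3
t=12: input=2 -> V=8
t=13: input=1 -> V=9
t=14: input=1 -> V=10

Answer: 0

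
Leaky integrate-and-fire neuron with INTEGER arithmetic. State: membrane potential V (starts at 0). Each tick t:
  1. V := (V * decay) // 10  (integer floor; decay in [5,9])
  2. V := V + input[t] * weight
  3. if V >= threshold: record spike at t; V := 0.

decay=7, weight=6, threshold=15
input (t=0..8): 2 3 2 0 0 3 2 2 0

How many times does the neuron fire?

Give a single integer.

t=0: input=2 -> V=12
t=1: input=3 -> V=0 FIRE
t=2: input=2 -> V=12
t=3: input=0 -> V=8
t=4: input=0 -> V=5
t=5: input=3 -> V=0 FIRE
t=6: input=2 -> V=12
t=7: input=2 -> V=0 FIRE
t=8: input=0 -> V=0

Answer: 3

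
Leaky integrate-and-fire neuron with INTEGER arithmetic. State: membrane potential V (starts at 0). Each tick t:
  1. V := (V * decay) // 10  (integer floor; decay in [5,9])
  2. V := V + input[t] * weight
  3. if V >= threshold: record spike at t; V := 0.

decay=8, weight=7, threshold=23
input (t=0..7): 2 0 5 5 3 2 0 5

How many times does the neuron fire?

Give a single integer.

t=0: input=2 -> V=14
t=1: input=0 -> V=11
t=2: input=5 -> V=0 FIRE
t=3: input=5 -> V=0 FIRE
t=4: input=3 -> V=21
t=5: input=2 -> V=0 FIRE
t=6: input=0 -> V=0
t=7: input=5 -> V=0 FIRE

Answer: 4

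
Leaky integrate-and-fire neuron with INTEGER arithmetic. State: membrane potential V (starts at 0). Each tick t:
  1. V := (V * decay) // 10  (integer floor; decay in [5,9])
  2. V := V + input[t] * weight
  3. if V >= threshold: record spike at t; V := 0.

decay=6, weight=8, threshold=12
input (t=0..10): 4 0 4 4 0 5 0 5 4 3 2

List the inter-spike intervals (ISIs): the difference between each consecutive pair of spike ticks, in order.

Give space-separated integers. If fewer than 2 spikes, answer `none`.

t=0: input=4 -> V=0 FIRE
t=1: input=0 -> V=0
t=2: input=4 -> V=0 FIRE
t=3: input=4 -> V=0 FIRE
t=4: input=0 -> V=0
t=5: input=5 -> V=0 FIRE
t=6: input=0 -> V=0
t=7: input=5 -> V=0 FIRE
t=8: input=4 -> V=0 FIRE
t=9: input=3 -> V=0 FIRE
t=10: input=2 -> V=0 FIRE

Answer: 2 1 2 2 1 1 1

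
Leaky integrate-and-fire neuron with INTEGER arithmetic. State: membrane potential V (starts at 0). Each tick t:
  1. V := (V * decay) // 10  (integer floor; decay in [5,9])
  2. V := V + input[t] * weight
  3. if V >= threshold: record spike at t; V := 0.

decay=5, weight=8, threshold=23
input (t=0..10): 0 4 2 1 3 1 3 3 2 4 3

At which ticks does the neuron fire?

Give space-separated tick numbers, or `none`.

t=0: input=0 -> V=0
t=1: input=4 -> V=0 FIRE
t=2: input=2 -> V=16
t=3: input=1 -> V=16
t=4: input=3 -> V=0 FIRE
t=5: input=1 -> V=8
t=6: input=3 -> V=0 FIRE
t=7: input=3 -> V=0 FIRE
t=8: input=2 -> V=16
t=9: input=4 -> V=0 FIRE
t=10: input=3 -> V=0 FIRE

Answer: 1 4 6 7 9 10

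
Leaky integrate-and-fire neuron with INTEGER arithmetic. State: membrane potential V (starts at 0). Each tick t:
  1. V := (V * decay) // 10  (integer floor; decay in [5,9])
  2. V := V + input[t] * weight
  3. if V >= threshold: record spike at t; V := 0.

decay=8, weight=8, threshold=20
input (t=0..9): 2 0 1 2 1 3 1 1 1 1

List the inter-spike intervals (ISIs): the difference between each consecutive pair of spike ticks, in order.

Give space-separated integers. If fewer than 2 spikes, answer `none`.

Answer: 2 4

Derivation:
t=0: input=2 -> V=16
t=1: input=0 -> V=12
t=2: input=1 -> V=17
t=3: input=2 -> V=0 FIRE
t=4: input=1 -> V=8
t=5: input=3 -> V=0 FIRE
t=6: input=1 -> V=8
t=7: input=1 -> V=14
t=8: input=1 -> V=19
t=9: input=1 -> V=0 FIRE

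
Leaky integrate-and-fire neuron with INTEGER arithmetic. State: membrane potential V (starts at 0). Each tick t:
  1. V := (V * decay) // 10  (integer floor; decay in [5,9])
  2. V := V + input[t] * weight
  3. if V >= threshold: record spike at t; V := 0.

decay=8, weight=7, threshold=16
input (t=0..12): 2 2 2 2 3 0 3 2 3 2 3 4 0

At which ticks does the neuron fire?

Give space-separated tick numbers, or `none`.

Answer: 1 3 4 6 8 10 11

Derivation:
t=0: input=2 -> V=14
t=1: input=2 -> V=0 FIRE
t=2: input=2 -> V=14
t=3: input=2 -> V=0 FIRE
t=4: input=3 -> V=0 FIRE
t=5: input=0 -> V=0
t=6: input=3 -> V=0 FIRE
t=7: input=2 -> V=14
t=8: input=3 -> V=0 FIRE
t=9: input=2 -> V=14
t=10: input=3 -> V=0 FIRE
t=11: input=4 -> V=0 FIRE
t=12: input=0 -> V=0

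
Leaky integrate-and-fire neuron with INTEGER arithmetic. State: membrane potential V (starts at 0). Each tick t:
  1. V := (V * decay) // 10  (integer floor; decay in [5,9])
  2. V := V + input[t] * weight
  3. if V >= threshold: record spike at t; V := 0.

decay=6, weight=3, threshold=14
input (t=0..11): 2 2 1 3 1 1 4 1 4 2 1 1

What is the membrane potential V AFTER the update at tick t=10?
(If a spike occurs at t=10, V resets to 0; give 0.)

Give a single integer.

Answer: 10

Derivation:
t=0: input=2 -> V=6
t=1: input=2 -> V=9
t=2: input=1 -> V=8
t=3: input=3 -> V=13
t=4: input=1 -> V=10
t=5: input=1 -> V=9
t=6: input=4 -> V=0 FIRE
t=7: input=1 -> V=3
t=8: input=4 -> V=13
t=9: input=2 -> V=13
t=10: input=1 -> V=10
t=11: input=1 -> V=9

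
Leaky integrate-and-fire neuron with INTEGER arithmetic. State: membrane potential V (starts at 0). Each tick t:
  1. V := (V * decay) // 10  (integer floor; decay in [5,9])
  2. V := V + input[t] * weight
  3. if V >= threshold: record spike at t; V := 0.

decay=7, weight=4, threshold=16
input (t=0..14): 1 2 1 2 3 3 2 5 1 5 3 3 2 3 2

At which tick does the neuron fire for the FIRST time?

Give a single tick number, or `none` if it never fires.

Answer: 4

Derivation:
t=0: input=1 -> V=4
t=1: input=2 -> V=10
t=2: input=1 -> V=11
t=3: input=2 -> V=15
t=4: input=3 -> V=0 FIRE
t=5: input=3 -> V=12
t=6: input=2 -> V=0 FIRE
t=7: input=5 -> V=0 FIRE
t=8: input=1 -> V=4
t=9: input=5 -> V=0 FIRE
t=10: input=3 -> V=12
t=11: input=3 -> V=0 FIRE
t=12: input=2 -> V=8
t=13: input=3 -> V=0 FIRE
t=14: input=2 -> V=8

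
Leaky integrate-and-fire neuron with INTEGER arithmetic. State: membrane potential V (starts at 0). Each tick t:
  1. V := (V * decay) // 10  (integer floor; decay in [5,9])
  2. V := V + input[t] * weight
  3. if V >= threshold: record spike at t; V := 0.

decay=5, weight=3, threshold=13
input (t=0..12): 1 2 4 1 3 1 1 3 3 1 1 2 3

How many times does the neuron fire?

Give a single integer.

Answer: 3

Derivation:
t=0: input=1 -> V=3
t=1: input=2 -> V=7
t=2: input=4 -> V=0 FIRE
t=3: input=1 -> V=3
t=4: input=3 -> V=10
t=5: input=1 -> V=8
t=6: input=1 -> V=7
t=7: input=3 -> V=12
t=8: input=3 -> V=0 FIRE
t=9: input=1 -> V=3
t=10: input=1 -> V=4
t=11: input=2 -> V=8
t=12: input=3 -> V=0 FIRE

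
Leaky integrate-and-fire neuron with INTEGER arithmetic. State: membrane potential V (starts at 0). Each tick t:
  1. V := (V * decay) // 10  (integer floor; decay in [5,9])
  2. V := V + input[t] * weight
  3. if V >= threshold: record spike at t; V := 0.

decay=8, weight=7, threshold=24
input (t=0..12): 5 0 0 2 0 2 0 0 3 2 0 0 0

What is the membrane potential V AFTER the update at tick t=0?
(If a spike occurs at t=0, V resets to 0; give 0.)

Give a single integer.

Answer: 0

Derivation:
t=0: input=5 -> V=0 FIRE
t=1: input=0 -> V=0
t=2: input=0 -> V=0
t=3: input=2 -> V=14
t=4: input=0 -> V=11
t=5: input=2 -> V=22
t=6: input=0 -> V=17
t=7: input=0 -> V=13
t=8: input=3 -> V=0 FIRE
t=9: input=2 -> V=14
t=10: input=0 -> V=11
t=11: input=0 -> V=8
t=12: input=0 -> V=6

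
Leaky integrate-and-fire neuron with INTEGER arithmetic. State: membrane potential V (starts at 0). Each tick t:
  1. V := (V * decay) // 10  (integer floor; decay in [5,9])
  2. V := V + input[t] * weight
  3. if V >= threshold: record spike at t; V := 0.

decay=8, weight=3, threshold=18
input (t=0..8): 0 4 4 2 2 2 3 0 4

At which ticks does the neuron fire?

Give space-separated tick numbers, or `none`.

t=0: input=0 -> V=0
t=1: input=4 -> V=12
t=2: input=4 -> V=0 FIRE
t=3: input=2 -> V=6
t=4: input=2 -> V=10
t=5: input=2 -> V=14
t=6: input=3 -> V=0 FIRE
t=7: input=0 -> V=0
t=8: input=4 -> V=12

Answer: 2 6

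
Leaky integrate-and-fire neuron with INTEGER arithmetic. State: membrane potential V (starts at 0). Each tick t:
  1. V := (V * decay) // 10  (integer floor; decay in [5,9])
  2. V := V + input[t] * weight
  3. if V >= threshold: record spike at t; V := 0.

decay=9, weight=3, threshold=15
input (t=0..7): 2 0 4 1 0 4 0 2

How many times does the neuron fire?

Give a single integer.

t=0: input=2 -> V=6
t=1: input=0 -> V=5
t=2: input=4 -> V=0 FIRE
t=3: input=1 -> V=3
t=4: input=0 -> V=2
t=5: input=4 -> V=13
t=6: input=0 -> V=11
t=7: input=2 -> V=0 FIRE

Answer: 2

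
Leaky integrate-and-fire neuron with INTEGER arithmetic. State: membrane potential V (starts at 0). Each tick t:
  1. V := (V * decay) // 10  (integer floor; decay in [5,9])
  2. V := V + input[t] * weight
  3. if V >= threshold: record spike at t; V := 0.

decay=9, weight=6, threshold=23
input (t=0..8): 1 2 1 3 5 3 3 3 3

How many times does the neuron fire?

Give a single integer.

Answer: 4

Derivation:
t=0: input=1 -> V=6
t=1: input=2 -> V=17
t=2: input=1 -> V=21
t=3: input=3 -> V=0 FIRE
t=4: input=5 -> V=0 FIRE
t=5: input=3 -> V=18
t=6: input=3 -> V=0 FIRE
t=7: input=3 -> V=18
t=8: input=3 -> V=0 FIRE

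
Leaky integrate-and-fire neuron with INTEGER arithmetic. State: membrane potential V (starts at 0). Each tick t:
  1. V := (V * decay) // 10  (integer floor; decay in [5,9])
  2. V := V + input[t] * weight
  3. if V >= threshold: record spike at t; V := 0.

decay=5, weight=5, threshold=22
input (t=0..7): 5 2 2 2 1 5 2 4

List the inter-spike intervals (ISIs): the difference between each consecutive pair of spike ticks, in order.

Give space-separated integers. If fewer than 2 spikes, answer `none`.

t=0: input=5 -> V=0 FIRE
t=1: input=2 -> V=10
t=2: input=2 -> V=15
t=3: input=2 -> V=17
t=4: input=1 -> V=13
t=5: input=5 -> V=0 FIRE
t=6: input=2 -> V=10
t=7: input=4 -> V=0 FIRE

Answer: 5 2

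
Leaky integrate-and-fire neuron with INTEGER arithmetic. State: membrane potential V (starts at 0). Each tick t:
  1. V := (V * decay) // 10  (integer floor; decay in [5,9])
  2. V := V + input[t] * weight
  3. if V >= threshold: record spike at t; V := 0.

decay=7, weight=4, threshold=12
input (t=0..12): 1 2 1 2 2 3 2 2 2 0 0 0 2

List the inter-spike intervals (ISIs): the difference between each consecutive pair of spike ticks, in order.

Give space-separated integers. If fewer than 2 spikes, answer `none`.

Answer: 2 2

Derivation:
t=0: input=1 -> V=4
t=1: input=2 -> V=10
t=2: input=1 -> V=11
t=3: input=2 -> V=0 FIRE
t=4: input=2 -> V=8
t=5: input=3 -> V=0 FIRE
t=6: input=2 -> V=8
t=7: input=2 -> V=0 FIRE
t=8: input=2 -> V=8
t=9: input=0 -> V=5
t=10: input=0 -> V=3
t=11: input=0 -> V=2
t=12: input=2 -> V=9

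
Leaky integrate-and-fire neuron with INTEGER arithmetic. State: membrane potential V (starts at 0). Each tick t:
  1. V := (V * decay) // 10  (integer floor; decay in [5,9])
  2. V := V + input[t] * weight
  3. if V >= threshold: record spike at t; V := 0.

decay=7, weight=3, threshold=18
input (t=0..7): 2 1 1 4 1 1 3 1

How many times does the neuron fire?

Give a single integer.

Answer: 0

Derivation:
t=0: input=2 -> V=6
t=1: input=1 -> V=7
t=2: input=1 -> V=7
t=3: input=4 -> V=16
t=4: input=1 -> V=14
t=5: input=1 -> V=12
t=6: input=3 -> V=17
t=7: input=1 -> V=14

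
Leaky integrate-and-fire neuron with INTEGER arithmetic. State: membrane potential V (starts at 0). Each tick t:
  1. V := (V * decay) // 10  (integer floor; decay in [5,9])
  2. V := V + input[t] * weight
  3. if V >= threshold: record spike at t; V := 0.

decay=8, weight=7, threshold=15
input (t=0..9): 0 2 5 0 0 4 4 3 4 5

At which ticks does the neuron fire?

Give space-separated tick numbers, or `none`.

t=0: input=0 -> V=0
t=1: input=2 -> V=14
t=2: input=5 -> V=0 FIRE
t=3: input=0 -> V=0
t=4: input=0 -> V=0
t=5: input=4 -> V=0 FIRE
t=6: input=4 -> V=0 FIRE
t=7: input=3 -> V=0 FIRE
t=8: input=4 -> V=0 FIRE
t=9: input=5 -> V=0 FIRE

Answer: 2 5 6 7 8 9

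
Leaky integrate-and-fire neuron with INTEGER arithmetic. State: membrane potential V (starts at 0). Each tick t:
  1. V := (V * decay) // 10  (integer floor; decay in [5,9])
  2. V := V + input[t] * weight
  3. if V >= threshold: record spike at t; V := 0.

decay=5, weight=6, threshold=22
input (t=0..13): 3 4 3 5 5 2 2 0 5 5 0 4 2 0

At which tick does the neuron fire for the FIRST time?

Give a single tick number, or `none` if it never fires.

t=0: input=3 -> V=18
t=1: input=4 -> V=0 FIRE
t=2: input=3 -> V=18
t=3: input=5 -> V=0 FIRE
t=4: input=5 -> V=0 FIRE
t=5: input=2 -> V=12
t=6: input=2 -> V=18
t=7: input=0 -> V=9
t=8: input=5 -> V=0 FIRE
t=9: input=5 -> V=0 FIRE
t=10: input=0 -> V=0
t=11: input=4 -> V=0 FIRE
t=12: input=2 -> V=12
t=13: input=0 -> V=6

Answer: 1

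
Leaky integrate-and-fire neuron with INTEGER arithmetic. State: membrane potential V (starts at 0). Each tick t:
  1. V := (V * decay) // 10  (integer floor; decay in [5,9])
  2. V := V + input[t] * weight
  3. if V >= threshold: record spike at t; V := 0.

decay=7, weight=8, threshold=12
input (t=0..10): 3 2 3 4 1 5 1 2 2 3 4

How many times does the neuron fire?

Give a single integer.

t=0: input=3 -> V=0 FIRE
t=1: input=2 -> V=0 FIRE
t=2: input=3 -> V=0 FIRE
t=3: input=4 -> V=0 FIRE
t=4: input=1 -> V=8
t=5: input=5 -> V=0 FIRE
t=6: input=1 -> V=8
t=7: input=2 -> V=0 FIRE
t=8: input=2 -> V=0 FIRE
t=9: input=3 -> V=0 FIRE
t=10: input=4 -> V=0 FIRE

Answer: 9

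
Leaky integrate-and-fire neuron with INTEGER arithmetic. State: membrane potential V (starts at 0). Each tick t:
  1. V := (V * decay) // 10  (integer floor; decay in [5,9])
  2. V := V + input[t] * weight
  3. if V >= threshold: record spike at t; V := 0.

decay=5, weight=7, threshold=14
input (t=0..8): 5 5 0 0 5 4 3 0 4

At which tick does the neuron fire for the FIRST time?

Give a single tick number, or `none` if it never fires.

Answer: 0

Derivation:
t=0: input=5 -> V=0 FIRE
t=1: input=5 -> V=0 FIRE
t=2: input=0 -> V=0
t=3: input=0 -> V=0
t=4: input=5 -> V=0 FIRE
t=5: input=4 -> V=0 FIRE
t=6: input=3 -> V=0 FIRE
t=7: input=0 -> V=0
t=8: input=4 -> V=0 FIRE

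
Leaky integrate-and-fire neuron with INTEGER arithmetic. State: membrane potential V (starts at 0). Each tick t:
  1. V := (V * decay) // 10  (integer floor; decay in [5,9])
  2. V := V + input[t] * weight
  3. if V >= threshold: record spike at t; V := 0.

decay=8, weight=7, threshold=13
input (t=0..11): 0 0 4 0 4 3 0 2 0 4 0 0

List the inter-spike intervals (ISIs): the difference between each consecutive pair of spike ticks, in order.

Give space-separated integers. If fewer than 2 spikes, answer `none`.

t=0: input=0 -> V=0
t=1: input=0 -> V=0
t=2: input=4 -> V=0 FIRE
t=3: input=0 -> V=0
t=4: input=4 -> V=0 FIRE
t=5: input=3 -> V=0 FIRE
t=6: input=0 -> V=0
t=7: input=2 -> V=0 FIRE
t=8: input=0 -> V=0
t=9: input=4 -> V=0 FIRE
t=10: input=0 -> V=0
t=11: input=0 -> V=0

Answer: 2 1 2 2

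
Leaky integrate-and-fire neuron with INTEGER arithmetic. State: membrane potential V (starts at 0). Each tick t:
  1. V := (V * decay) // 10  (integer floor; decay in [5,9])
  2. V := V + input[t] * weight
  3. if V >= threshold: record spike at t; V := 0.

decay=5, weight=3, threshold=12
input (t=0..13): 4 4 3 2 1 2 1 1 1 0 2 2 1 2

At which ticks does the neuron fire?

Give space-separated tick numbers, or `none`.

t=0: input=4 -> V=0 FIRE
t=1: input=4 -> V=0 FIRE
t=2: input=3 -> V=9
t=3: input=2 -> V=10
t=4: input=1 -> V=8
t=5: input=2 -> V=10
t=6: input=1 -> V=8
t=7: input=1 -> V=7
t=8: input=1 -> V=6
t=9: input=0 -> V=3
t=10: input=2 -> V=7
t=11: input=2 -> V=9
t=12: input=1 -> V=7
t=13: input=2 -> V=9

Answer: 0 1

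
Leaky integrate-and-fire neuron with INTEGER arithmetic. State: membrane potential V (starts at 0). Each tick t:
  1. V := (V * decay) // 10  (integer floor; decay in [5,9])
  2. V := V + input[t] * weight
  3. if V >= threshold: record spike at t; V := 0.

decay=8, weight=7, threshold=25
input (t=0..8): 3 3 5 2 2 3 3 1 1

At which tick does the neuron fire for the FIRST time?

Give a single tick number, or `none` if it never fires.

t=0: input=3 -> V=21
t=1: input=3 -> V=0 FIRE
t=2: input=5 -> V=0 FIRE
t=3: input=2 -> V=14
t=4: input=2 -> V=0 FIRE
t=5: input=3 -> V=21
t=6: input=3 -> V=0 FIRE
t=7: input=1 -> V=7
t=8: input=1 -> V=12

Answer: 1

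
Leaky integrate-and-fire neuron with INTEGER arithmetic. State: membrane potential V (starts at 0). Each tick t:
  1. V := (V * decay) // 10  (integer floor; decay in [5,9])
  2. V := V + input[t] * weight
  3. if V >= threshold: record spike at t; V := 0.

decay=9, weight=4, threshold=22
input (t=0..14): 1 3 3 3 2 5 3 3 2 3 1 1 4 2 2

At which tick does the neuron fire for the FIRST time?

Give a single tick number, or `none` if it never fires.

t=0: input=1 -> V=4
t=1: input=3 -> V=15
t=2: input=3 -> V=0 FIRE
t=3: input=3 -> V=12
t=4: input=2 -> V=18
t=5: input=5 -> V=0 FIRE
t=6: input=3 -> V=12
t=7: input=3 -> V=0 FIRE
t=8: input=2 -> V=8
t=9: input=3 -> V=19
t=10: input=1 -> V=21
t=11: input=1 -> V=0 FIRE
t=12: input=4 -> V=16
t=13: input=2 -> V=0 FIRE
t=14: input=2 -> V=8

Answer: 2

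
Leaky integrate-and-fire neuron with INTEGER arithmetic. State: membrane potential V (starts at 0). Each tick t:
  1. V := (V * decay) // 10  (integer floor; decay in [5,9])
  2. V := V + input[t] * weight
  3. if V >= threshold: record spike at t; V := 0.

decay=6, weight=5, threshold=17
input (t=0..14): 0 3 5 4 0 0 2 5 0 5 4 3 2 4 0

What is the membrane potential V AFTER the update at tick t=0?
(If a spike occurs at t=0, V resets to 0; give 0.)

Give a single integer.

Answer: 0

Derivation:
t=0: input=0 -> V=0
t=1: input=3 -> V=15
t=2: input=5 -> V=0 FIRE
t=3: input=4 -> V=0 FIRE
t=4: input=0 -> V=0
t=5: input=0 -> V=0
t=6: input=2 -> V=10
t=7: input=5 -> V=0 FIRE
t=8: input=0 -> V=0
t=9: input=5 -> V=0 FIRE
t=10: input=4 -> V=0 FIRE
t=11: input=3 -> V=15
t=12: input=2 -> V=0 FIRE
t=13: input=4 -> V=0 FIRE
t=14: input=0 -> V=0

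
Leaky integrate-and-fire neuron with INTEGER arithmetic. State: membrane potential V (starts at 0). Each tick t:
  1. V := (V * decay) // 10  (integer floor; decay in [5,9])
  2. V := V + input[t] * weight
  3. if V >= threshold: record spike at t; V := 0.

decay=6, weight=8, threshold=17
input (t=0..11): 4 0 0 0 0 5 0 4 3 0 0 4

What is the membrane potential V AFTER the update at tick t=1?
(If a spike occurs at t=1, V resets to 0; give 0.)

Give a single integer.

t=0: input=4 -> V=0 FIRE
t=1: input=0 -> V=0
t=2: input=0 -> V=0
t=3: input=0 -> V=0
t=4: input=0 -> V=0
t=5: input=5 -> V=0 FIRE
t=6: input=0 -> V=0
t=7: input=4 -> V=0 FIRE
t=8: input=3 -> V=0 FIRE
t=9: input=0 -> V=0
t=10: input=0 -> V=0
t=11: input=4 -> V=0 FIRE

Answer: 0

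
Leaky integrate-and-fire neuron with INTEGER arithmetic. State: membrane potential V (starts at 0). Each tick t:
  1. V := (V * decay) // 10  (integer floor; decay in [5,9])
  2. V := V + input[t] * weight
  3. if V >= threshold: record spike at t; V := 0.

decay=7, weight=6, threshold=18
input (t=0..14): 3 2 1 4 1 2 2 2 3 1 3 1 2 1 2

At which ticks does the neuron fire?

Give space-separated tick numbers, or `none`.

t=0: input=3 -> V=0 FIRE
t=1: input=2 -> V=12
t=2: input=1 -> V=14
t=3: input=4 -> V=0 FIRE
t=4: input=1 -> V=6
t=5: input=2 -> V=16
t=6: input=2 -> V=0 FIRE
t=7: input=2 -> V=12
t=8: input=3 -> V=0 FIRE
t=9: input=1 -> V=6
t=10: input=3 -> V=0 FIRE
t=11: input=1 -> V=6
t=12: input=2 -> V=16
t=13: input=1 -> V=17
t=14: input=2 -> V=0 FIRE

Answer: 0 3 6 8 10 14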